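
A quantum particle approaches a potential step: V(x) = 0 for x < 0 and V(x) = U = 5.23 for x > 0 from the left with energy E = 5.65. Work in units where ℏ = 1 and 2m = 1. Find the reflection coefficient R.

On each side the TISE gives plane waves with k = √(2m(E − V))/ℏ: k₁ = √(2·½·5.65) = 2.377, k₂ = √(2·½·0.42) = 0.6481.
Continuity of ψ and ψ′ at the step yields the reflection amplitude r = (k₁ − k₂)/(k₁ + k₂) = 0.5715; thus R = |r|² = 0.3266, T = 0.6734.

R = 0.327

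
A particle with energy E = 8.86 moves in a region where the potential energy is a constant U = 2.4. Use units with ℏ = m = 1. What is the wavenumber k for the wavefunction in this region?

With E > U the solution is oscillatory, ψ ∝ e^{±ikx} with k = √(2m(E − U))/ℏ.
k = √(2 × 1 × 6.46) = 3.594.

k = 3.59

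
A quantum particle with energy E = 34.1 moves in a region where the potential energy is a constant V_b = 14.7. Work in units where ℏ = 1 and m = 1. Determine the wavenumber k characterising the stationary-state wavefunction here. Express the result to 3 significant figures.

k = 6.23

With E > V_b the solution is oscillatory, ψ ∝ e^{±ikx} with k = √(2m(E − V_b))/ℏ.
k = √(2 × 1 × 19.4) = 6.229.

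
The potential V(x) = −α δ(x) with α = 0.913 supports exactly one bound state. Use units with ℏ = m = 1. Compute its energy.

E = -0.417

The bound state is ψ(x) = √κ e^{−κ|x|}. The derivative jump ψ'(0⁺) − ψ'(0⁻) = −(2mα/ℏ²)ψ(0) fixes κ = mα/ℏ² = 0.9130.
Then E = −ℏ²κ²/(2m) = −mα²/(2ℏ²) = -0.4168.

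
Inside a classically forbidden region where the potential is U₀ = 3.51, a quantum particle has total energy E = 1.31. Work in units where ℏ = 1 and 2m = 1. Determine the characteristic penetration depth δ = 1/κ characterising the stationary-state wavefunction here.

δ = 0.674

Since E < U₀ the TISE in this region is ψ'' = κ²ψ with κ = √(2m(U₀ − E))/ℏ.
κ = √(2 × 0.5 × 2.2) = 1.483. The penetration depth is δ = 1/κ = 0.674.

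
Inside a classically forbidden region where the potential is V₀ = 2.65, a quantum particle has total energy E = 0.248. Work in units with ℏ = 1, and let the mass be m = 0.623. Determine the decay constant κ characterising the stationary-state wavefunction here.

Since E < V₀ the TISE in this region is ψ'' = κ²ψ with κ = √(2m(V₀ − E))/ℏ.
κ = √(2 × 0.623 × 2.402) = 1.730.

κ = 1.73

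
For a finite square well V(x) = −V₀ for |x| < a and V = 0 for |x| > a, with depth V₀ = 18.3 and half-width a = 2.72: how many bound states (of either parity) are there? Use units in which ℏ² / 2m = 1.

Define the well-strength parameter z₀ = (a/ℏ)√(2mV₀) = 2.72 × √(2·0.5·18.3) = 11.64.
A new bound state (alternating even/odd) appears each time z₀ passes a multiple of π/2, so N = ⌊2z₀/π⌋ + 1 = ⌊7.408⌋ + 1 = 8.

N = 8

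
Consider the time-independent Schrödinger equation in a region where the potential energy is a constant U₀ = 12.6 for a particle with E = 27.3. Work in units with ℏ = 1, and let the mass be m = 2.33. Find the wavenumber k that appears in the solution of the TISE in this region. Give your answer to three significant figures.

k = 8.28

With E > U₀ the solution is oscillatory, ψ ∝ e^{±ikx} with k = √(2m(E − U₀))/ℏ.
k = √(2 × 2.33 × 14.7) = 8.277.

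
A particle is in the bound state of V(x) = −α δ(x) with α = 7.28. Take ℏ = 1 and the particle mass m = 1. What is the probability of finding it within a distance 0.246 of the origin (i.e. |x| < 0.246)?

The normalised bound state is ψ = √κ e^{−κ|x|} with κ = mα/ℏ² = 7.280.
P(|x| < d) = ∫_{−d}^{d} κ e^{−2κ|x|} dx = 1 − e^{−2κd} = 1 − e^{−3.582} = 0.9722.

P = 0.972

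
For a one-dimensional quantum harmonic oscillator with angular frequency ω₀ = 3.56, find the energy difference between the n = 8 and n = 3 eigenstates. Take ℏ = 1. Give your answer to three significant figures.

ΔE = 17.8

E_n = ℏω₀(n + ½), so ΔE = (8 − 3) ℏω₀ = 5 × 3.56 = 17.80.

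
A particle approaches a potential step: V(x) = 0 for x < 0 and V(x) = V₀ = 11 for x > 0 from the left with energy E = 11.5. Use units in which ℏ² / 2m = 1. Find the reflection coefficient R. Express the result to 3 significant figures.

The wavenumbers are k₁ = √(2mE)/ℏ = 3.391 on the left and k₂ = √(2m(E − V₀))/ℏ = 0.7071 on the right.
Matching ψ and ψ′ at x = 0 gives r = (k₁ − k₂)/(k₁ + k₂), so R = r² = 0.4289 and T = 1 − R = 0.5711.

R = 0.429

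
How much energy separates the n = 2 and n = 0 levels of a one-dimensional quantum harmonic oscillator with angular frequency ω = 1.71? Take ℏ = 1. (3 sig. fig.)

ΔE = 3.42

E_n = ℏω(n + ½), so ΔE = (2 − 0) ℏω = 2 × 1.71 = 3.420.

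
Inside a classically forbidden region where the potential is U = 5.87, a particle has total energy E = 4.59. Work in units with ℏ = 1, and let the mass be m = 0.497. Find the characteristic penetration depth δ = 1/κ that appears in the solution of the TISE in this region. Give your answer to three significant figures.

δ = 0.887

Since E < U the TISE in this region is ψ'' = κ²ψ with κ = √(2m(U − E))/ℏ.
κ = √(2 × 0.497 × 1.28) = 1.128. The penetration depth is δ = 1/κ = 0.887.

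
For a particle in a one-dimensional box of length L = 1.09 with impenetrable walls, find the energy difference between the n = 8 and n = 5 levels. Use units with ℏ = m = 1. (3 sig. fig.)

E_n = n²π²ℏ²/(2mL²), so ΔE = (8² − 5²) π²ℏ²/(2mL²).
ΔE = 39 × π² / (2 × 1 × 1.09²) = 162.0.

ΔE = 162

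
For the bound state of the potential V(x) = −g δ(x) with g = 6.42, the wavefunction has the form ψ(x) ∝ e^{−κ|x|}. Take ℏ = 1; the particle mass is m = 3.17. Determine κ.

κ = 20.4

Integrate −(ℏ²/2m)ψ'' − gδ(x)ψ = Eψ from −ε to +ε: the ψ'' term gives ψ'(0⁺) − ψ'(0⁻) and the δ term gives −(2mg/ℏ²)ψ(0).
With ψ ∝ e^{−κ|x|} this yields −2κ = −2mg/ℏ², so κ = mg/ℏ² = 20.35.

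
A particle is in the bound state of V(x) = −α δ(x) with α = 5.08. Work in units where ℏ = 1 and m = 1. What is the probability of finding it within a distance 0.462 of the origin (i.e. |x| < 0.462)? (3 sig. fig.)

P = 0.991

The normalised bound state is ψ = √κ e^{−κ|x|} with κ = mα/ℏ² = 5.080.
P(|x| < d) = ∫_{−d}^{d} κ e^{−2κ|x|} dx = 1 − e^{−2κd} = 1 − e^{−4.694} = 0.9908.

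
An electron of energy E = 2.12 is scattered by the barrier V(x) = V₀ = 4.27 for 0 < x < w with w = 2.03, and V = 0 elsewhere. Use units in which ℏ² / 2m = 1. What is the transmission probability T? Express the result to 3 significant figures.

Since E < V₀ the interior solution is evanescent with decay constant κ = √(2m(V₀ − E))/ℏ = 1.466.
κw = 2.977, sinh(κw) = 9.785.
The exact tunnelling result is T⁻¹ = 1 + V₀² sinh²(κw) / [4E(V₀ − E)] = 96.74, so T = 0.0103.

T = 0.0103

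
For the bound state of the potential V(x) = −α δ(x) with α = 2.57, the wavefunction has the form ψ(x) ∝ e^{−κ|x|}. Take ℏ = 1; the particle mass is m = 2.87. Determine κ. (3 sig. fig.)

Integrating the TISE across x = 0 gives the cusp condition ψ'(0⁺) − ψ'(0⁻) = −(2mα/ℏ²)ψ(0).
With ψ ∝ e^{−κ|x|} this yields −2κ = −2mα/ℏ², so κ = mα/ℏ² = 7.376.

κ = 7.38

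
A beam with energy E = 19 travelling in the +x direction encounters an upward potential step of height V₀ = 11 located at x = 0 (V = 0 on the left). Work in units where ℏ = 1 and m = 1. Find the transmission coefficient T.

T = 0.955

On each side the TISE gives plane waves with k = √(2m(E − V))/ℏ: k₁ = √(2·1·19) = 6.164, k₂ = √(2·1·8) = 4.000.
Matching ψ and ψ′ at x = 0 gives r = (k₁ − k₂)/(k₁ + k₂), so R = r² = 0.04534 and T = 1 − R = 0.9547.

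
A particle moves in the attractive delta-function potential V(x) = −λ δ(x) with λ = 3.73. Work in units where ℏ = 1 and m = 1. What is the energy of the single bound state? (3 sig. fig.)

E = -6.96

The bound state is ψ(x) = √κ e^{−κ|x|}. The derivative jump ψ'(0⁺) − ψ'(0⁻) = −(2mλ/ℏ²)ψ(0) fixes κ = mλ/ℏ² = 3.730.
Then E = −ℏ²κ²/(2m) = −mλ²/(2ℏ²) = -6.956.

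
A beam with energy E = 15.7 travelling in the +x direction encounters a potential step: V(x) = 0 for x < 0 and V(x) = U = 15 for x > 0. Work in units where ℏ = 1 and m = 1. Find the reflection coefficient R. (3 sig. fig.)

R = 0.424

On each side the TISE gives plane waves with k = √(2m(E − V))/ℏ: k₁ = √(2·1·15.7) = 5.604, k₂ = √(2·1·0.7) = 1.183.
Continuity of ψ and ψ′ at the step yields the reflection amplitude r = (k₁ − k₂)/(k₁ + k₂) = 0.6513; thus R = |r|² = 0.4242, T = 0.5758.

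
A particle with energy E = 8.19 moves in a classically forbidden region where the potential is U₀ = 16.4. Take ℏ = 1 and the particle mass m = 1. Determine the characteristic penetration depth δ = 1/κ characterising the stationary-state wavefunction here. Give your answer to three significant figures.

Since E < U₀ the TISE in this region is ψ'' = κ²ψ with κ = √(2m(U₀ − E))/ℏ.
κ = √(2 × 1 × 8.21) = 4.052. The penetration depth is δ = 1/κ = 0.247.

δ = 0.247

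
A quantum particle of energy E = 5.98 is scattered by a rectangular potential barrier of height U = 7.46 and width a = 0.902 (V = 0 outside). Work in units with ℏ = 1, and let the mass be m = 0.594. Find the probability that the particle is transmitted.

Since E < U the interior solution is evanescent with decay constant κ = √(2m(U − E))/ℏ = 1.326.
κa = 1.196, sinh(κa) = 1.502.
Matching ψ, ψ′ at both faces gives T = [1 + U² sinh²(κa) / (4E(U − E))]⁻¹ = 1/4.548 = 0.220.

T = 0.220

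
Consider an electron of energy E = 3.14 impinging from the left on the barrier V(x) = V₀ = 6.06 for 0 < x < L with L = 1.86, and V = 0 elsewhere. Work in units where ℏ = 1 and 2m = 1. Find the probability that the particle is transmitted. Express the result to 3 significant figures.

T = 0.00691

E < V₀: inside the barrier ψ ∝ e^{±κx} with κ = √(2m(V₀ − E))/ℏ = 1.709.
κL = 3.178, sinh(κL) = 11.98.
The exact tunnelling result is T⁻¹ = 1 + V₀² sinh²(κL) / [4E(V₀ − E)] = 144.8, so T = 0.00691.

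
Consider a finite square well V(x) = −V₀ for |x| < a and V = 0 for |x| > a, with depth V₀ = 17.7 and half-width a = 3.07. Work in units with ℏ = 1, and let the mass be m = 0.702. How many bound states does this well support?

N = 10

The dimensionless depth is z₀ = a√(2mV₀)/ℏ = 3.07 × √(24.85) = 15.30.
The even/odd transcendental equations gain one root per π/2 in z₀, giving N = 1 + ⌊2z₀/π⌋ = 1 + ⌊9.743⌋ = 10.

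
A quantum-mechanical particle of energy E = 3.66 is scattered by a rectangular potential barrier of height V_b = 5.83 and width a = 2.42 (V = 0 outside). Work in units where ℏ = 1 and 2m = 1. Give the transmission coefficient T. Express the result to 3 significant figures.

Since E < V_b the interior solution is evanescent with decay constant κ = √(2m(V_b − E))/ℏ = 1.473.
κa = 3.565, sinh(κa) = 17.65.
The exact tunnelling result is T⁻¹ = 1 + V_b² sinh²(κa) / [4E(V_b − E)] = 334.4, so T = 0.00299.

T = 0.00299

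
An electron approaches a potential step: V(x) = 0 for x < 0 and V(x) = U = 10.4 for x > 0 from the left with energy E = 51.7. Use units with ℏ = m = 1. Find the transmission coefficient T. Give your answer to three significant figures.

The wavenumbers are k₁ = √(2mE)/ℏ = 10.17 on the left and k₂ = √(2m(E − U))/ℏ = 9.088 on the right.
Continuity of ψ and ψ′ at the step yields the reflection amplitude r = (k₁ − k₂)/(k₁ + k₂) = 0.05609; thus R = |r|² = 0.003146, T = 0.9969.

T = 0.997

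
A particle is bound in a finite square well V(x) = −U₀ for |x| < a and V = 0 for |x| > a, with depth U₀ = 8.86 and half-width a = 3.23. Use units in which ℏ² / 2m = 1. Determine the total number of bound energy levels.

N = 7

Define the well-strength parameter z₀ = (a/ℏ)√(2mU₀) = 3.23 × √(2·0.5·8.86) = 9.614.
A new bound state (alternating even/odd) appears each time z₀ passes a multiple of π/2, so N = ⌊2z₀/π⌋ + 1 = ⌊6.121⌋ + 1 = 7.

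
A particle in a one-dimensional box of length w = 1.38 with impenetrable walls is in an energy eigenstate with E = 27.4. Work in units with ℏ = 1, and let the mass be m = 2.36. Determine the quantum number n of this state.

For an infinite well E_n = n²π²ℏ²/(2mw²), so n = (w/πℏ)√(2mE).
n = (1.38/π) × √(2 × 2.36 × 27.4) = 4.995 → n = 5.

n = 5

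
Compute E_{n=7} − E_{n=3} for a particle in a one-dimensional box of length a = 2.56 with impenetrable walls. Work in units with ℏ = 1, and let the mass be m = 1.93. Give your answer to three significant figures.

ΔE = 15.6

E_n = n²π²ℏ²/(2ma²), so ΔE = (7² − 3²) π²ℏ²/(2ma²).
ΔE = 40 × π² / (2 × 1.93 × 2.56²) = 15.61.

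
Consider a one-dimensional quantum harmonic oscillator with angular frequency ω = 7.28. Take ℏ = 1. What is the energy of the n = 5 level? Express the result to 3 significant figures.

The oscillator eigenvalues are E_n = ℏω(n + ½), so E_5 = 7.28 × 5.5 = 40.04.

E = 40.0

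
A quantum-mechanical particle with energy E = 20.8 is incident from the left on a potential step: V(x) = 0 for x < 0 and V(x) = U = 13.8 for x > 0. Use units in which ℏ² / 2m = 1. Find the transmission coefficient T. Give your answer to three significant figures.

T = 0.929

The wavenumbers are k₁ = √(2mE)/ℏ = 4.561 on the left and k₂ = √(2m(E − U))/ℏ = 2.646 on the right.
Matching ψ and ψ′ at x = 0 gives r = (k₁ − k₂)/(k₁ + k₂), so R = r² = 0.07061 and T = 1 − R = 0.9294.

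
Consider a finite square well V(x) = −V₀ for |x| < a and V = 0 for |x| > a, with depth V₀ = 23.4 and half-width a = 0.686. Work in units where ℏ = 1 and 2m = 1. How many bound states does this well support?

N = 3

Define the well-strength parameter z₀ = (a/ℏ)√(2mV₀) = 0.686 × √(2·0.5·23.4) = 3.318.
A new bound state (alternating even/odd) appears each time z₀ passes a multiple of π/2, so N = ⌊2z₀/π⌋ + 1 = ⌊2.113⌋ + 1 = 3.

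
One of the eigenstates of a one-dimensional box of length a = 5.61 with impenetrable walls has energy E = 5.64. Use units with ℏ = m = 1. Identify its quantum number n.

For an infinite well E_n = n²π²ℏ²/(2ma²), so n = (a/πℏ)√(2mE).
n = (5.61/π) × √(2 × 1 × 5.64) = 5.997 → n = 6.

n = 6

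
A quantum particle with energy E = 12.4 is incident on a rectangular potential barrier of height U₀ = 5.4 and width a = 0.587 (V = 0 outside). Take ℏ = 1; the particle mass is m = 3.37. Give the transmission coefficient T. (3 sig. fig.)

E > U₀: inside the barrier k₂ = √(2m(E − U₀))/ℏ = 6.869, k₂a = 4.032.
T = [1 + U₀² sin²(k₂a) / (4E(E − U₀))]⁻¹ = 1/1.051 = 0.952.

T = 0.952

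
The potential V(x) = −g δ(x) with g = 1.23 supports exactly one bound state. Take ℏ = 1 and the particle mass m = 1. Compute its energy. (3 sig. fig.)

E = -0.756

For x ≠ 0 the bound state is ψ ∝ e^{−κ|x|}; integrating the TISE across the delta gives the cusp condition 2κ = 2mg/ℏ², so κ = 1.230.
Then E = −ℏ²κ²/(2m) = −mg²/(2ℏ²) = -0.7565.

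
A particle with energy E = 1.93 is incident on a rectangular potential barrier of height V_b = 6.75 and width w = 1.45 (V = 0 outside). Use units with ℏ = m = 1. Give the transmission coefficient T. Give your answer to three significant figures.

E < V_b: inside the barrier ψ ∝ e^{±κx} with κ = √(2m(V_b − E))/ℏ = 3.105.
κw = 4.502, sinh(κw) = 45.09.
The exact tunnelling result is T⁻¹ = 1 + V_b² sinh²(κw) / [4E(V_b − E)] = 2491, so T = 0.000401.

T = 0.000401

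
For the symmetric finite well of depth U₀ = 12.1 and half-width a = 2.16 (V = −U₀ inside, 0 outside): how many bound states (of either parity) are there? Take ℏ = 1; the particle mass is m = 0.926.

The dimensionless depth is z₀ = a√(2mU₀)/ℏ = 2.16 × √(22.41) = 10.23.
The even/odd transcendental equations gain one root per π/2 in z₀, giving N = 1 + ⌊2z₀/π⌋ = 1 + ⌊6.509⌋ = 7.

N = 7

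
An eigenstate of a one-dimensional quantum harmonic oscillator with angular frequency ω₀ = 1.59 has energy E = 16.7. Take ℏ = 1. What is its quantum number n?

n = 10

Invert E_n = (n + ½)ℏω₀: n = E/ℏω₀ − ½ = 10.003, so n = 10.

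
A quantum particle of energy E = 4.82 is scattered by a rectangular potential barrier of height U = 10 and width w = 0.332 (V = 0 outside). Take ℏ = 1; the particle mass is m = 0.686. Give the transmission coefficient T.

T = 0.497

Since E < U the interior solution is evanescent with decay constant κ = √(2m(U − E))/ℏ = 2.666.
κw = 0.8851, sinh(κw) = 1.005.
Matching ψ, ψ′ at both faces gives T = [1 + U² sinh²(κw) / (4E(U − E))]⁻¹ = 1/2.012 = 0.497.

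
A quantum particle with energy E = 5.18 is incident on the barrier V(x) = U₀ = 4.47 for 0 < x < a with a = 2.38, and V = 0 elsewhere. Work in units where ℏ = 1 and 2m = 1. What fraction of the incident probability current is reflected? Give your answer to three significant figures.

R = 0.528

Above the barrier the interior wavenumber is k₂ = √(2m(E − U₀))/ℏ = 0.8426, giving phase k₂a = 2.005.
T = [1 + U₀² sin²(k₂a) / (4E(E − U₀))]⁻¹ = 1/2.117 = 0.472.
R = 1 − T = 0.528.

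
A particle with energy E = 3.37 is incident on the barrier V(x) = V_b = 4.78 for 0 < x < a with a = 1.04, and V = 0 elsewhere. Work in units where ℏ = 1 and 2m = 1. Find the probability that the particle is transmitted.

T = 0.251

E < V_b: inside the barrier ψ ∝ e^{±κx} with κ = √(2m(V_b − E))/ℏ = 1.187.
κa = 1.235, sinh(κa) = 1.574.
Matching ψ, ψ′ at both faces gives T = [1 + V_b² sinh²(κa) / (4E(V_b − E))]⁻¹ = 1/3.977 = 0.251.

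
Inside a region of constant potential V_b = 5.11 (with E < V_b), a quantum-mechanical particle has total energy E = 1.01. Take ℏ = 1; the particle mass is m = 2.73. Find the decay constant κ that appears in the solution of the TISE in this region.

κ = 4.73

Since E < V_b the TISE in this region is ψ'' = κ²ψ with κ = √(2m(V_b − E))/ℏ.
κ = √(2 × 2.73 × 4.1) = 4.731.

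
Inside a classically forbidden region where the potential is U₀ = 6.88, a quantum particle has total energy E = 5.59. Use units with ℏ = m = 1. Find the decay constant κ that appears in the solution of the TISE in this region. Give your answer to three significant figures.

Since E < U₀ the TISE in this region is ψ'' = κ²ψ with κ = √(2m(U₀ − E))/ℏ.
κ = √(2 × 1 × 1.29) = 1.606.

κ = 1.61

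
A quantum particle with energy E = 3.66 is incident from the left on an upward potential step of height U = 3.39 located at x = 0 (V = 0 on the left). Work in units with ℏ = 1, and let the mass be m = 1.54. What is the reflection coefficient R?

R = 0.328

On each side the TISE gives plane waves with k = √(2m(E − V))/ℏ: k₁ = √(2·1.54·3.66) = 3.357, k₂ = √(2·1.54·0.27) = 0.9119.
Matching ψ and ψ′ at x = 0 gives r = (k₁ − k₂)/(k₁ + k₂), so R = r² = 0.3281 and T = 1 − R = 0.6719.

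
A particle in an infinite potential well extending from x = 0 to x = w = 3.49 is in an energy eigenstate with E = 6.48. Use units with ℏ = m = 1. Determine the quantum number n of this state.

For an infinite well E_n = n²π²ℏ²/(2mw²), so n = (w/πℏ)√(2mE).
n = (3.49/π) × √(2 × 1 × 6.48) = 3.999 → n = 4.

n = 4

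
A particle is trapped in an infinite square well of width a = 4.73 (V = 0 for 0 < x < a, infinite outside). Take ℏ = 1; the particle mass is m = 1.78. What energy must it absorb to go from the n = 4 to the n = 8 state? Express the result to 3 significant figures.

ΔE = 5.95

E_n = n²π²ℏ²/(2ma²), so ΔE = (8² − 4²) π²ℏ²/(2ma²).
ΔE = 48 × π² / (2 × 1.78 × 4.73²) = 5.948.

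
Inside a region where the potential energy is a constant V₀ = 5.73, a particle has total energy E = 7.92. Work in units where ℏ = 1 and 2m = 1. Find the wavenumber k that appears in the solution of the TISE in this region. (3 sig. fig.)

k = 1.48

With E > V₀ the solution is oscillatory, ψ ∝ e^{±ikx} with k = √(2m(E − V₀))/ℏ.
k = √(2 × 0.5 × 2.19) = 1.480.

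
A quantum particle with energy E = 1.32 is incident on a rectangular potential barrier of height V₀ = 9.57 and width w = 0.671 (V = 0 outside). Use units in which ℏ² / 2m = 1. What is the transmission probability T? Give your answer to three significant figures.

T = 0.0404

Since E < V₀ the interior solution is evanescent with decay constant κ = √(2m(V₀ − E))/ℏ = 2.872.
κw = 1.927, sinh(κw) = 3.363.
Matching ψ, ψ′ at both faces gives T = [1 + V₀² sinh²(κw) / (4E(V₀ − E))]⁻¹ = 1/24.77 = 0.0404.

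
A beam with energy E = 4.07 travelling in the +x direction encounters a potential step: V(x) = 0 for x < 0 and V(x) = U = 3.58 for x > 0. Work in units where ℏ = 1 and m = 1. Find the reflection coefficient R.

R = 0.235

On each side the TISE gives plane waves with k = √(2m(E − V))/ℏ: k₁ = √(2·1·4.07) = 2.853, k₂ = √(2·1·0.49) = 0.9899.
Continuity of ψ and ψ′ at the step yields the reflection amplitude r = (k₁ − k₂)/(k₁ + k₂) = 0.4848; thus R = |r|² = 0.2350, T = 0.7650.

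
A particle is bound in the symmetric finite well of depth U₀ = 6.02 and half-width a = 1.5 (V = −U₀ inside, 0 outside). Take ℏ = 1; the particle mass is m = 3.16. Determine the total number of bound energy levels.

Define the well-strength parameter z₀ = (a/ℏ)√(2mU₀) = 1.5 × √(2·3.16·6.02) = 9.252.
A new bound state (alternating even/odd) appears each time z₀ passes a multiple of π/2, so N = ⌊2z₀/π⌋ + 1 = ⌊5.890⌋ + 1 = 6.

N = 6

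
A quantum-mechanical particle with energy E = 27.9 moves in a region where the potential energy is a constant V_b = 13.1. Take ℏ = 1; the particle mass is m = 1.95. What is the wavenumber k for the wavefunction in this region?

k = 7.60

With E > V_b the solution is oscillatory, ψ ∝ e^{±ikx} with k = √(2m(E − V_b))/ℏ.
k = √(2 × 1.95 × 14.8) = 7.597.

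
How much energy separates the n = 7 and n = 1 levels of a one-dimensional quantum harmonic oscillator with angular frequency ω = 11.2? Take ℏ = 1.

E_n = ℏω(n + ½), so ΔE = (7 − 1) ℏω = 6 × 11.2 = 67.20.

ΔE = 67.2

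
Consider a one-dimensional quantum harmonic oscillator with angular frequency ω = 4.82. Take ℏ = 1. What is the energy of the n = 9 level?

The oscillator eigenvalues are E_n = ℏω(n + ½), so E_9 = 4.82 × 9.5 = 45.79.

E = 45.8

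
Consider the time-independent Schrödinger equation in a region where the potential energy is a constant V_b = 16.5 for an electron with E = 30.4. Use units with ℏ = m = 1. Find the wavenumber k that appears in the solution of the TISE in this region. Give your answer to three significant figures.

With E > V_b the solution is oscillatory, ψ ∝ e^{±ikx} with k = √(2m(E − V_b))/ℏ.
k = √(2 × 1 × 13.9) = 5.273.

k = 5.27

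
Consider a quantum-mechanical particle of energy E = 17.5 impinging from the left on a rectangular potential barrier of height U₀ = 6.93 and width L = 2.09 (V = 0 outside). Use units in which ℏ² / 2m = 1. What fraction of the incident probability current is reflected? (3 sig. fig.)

R = 0.0153

E > U₀: inside the barrier k₂ = √(2m(E − U₀))/ℏ = 3.251, k₂L = 6.795.
T = [1 + U₀² sin²(k₂L) / (4E(E − U₀))]⁻¹ = 1/1.016 = 0.985.
R = 1 − T = 0.0153.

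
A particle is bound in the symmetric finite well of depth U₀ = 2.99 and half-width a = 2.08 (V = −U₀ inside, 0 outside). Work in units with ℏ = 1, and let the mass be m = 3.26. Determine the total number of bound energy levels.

N = 6

The dimensionless depth is z₀ = a√(2mU₀)/ℏ = 2.08 × √(19.49) = 9.184.
A new bound state (alternating even/odd) appears each time z₀ passes a multiple of π/2, so N = ⌊2z₀/π⌋ + 1 = ⌊5.847⌋ + 1 = 6.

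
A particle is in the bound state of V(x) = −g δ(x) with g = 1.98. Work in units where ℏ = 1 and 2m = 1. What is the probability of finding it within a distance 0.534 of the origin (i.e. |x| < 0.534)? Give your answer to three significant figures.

The normalised bound state is ψ = √κ e^{−κ|x|} with κ = mg/ℏ² = 0.9900.
P(|x| < d) = ∫_{−d}^{d} κ e^{−2κ|x|} dx = 1 − e^{−2κd} = 1 − e^{−1.057} = 0.6526.

P = 0.653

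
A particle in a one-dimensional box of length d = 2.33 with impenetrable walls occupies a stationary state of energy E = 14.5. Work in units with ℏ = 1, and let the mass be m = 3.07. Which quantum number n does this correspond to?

From E_n = n²π²ℏ²/(2md²) invert to n = √(2md²E)/(πℏ).
n = (2.33/π) × √(2 × 3.07 × 14.5) = 6.998 → n = 7.

n = 7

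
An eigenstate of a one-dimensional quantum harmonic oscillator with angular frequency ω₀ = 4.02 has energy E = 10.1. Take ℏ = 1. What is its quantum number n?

E_n = ℏω₀(n + ½) ⇒ n = E/(ℏω₀) − ½ = 10.1/4.02 − 0.5 = 2.012 → n = 2.

n = 2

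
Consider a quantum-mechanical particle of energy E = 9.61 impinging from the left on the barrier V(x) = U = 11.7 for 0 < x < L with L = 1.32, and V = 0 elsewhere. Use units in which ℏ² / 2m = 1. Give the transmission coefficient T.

Since E < U the interior solution is evanescent with decay constant κ = √(2m(U − E))/ℏ = 1.446.
κL = 1.908, sinh(κL) = 3.297.
The exact tunnelling result is T⁻¹ = 1 + U² sinh²(κL) / [4E(U − E)] = 19.52, so T = 0.0512.

T = 0.0512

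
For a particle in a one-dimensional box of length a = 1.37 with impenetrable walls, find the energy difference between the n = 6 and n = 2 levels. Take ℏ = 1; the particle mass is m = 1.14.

E_n = n²π²ℏ²/(2ma²), so ΔE = (6² − 2²) π²ℏ²/(2ma²).
ΔE = 32 × π² / (2 × 1.14 × 1.37²) = 73.80.

ΔE = 73.8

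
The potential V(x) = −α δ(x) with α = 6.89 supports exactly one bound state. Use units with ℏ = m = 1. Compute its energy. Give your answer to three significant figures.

E = -23.7

The bound state is ψ(x) = √κ e^{−κ|x|}. The derivative jump ψ'(0⁺) − ψ'(0⁻) = −(2mα/ℏ²)ψ(0) fixes κ = mα/ℏ² = 6.890.
Then E = −ℏ²κ²/(2m) = −mα²/(2ℏ²) = -23.74.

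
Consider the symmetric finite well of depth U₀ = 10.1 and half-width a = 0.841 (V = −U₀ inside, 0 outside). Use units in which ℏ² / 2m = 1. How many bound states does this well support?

N = 2

The dimensionless depth is z₀ = a√(2mU₀)/ℏ = 0.841 × √(10.10) = 2.673.
The even/odd transcendental equations gain one root per π/2 in z₀, giving N = 1 + ⌊2z₀/π⌋ = 1 + ⌊1.702⌋ = 2.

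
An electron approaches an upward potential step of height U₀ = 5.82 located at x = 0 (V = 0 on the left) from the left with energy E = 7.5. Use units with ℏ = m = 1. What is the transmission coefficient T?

T = 0.872

On each side the TISE gives plane waves with k = √(2m(E − V))/ℏ: k₁ = √(2·1·7.5) = 3.873, k₂ = √(2·1·1.68) = 1.833.
Matching ψ and ψ′ at x = 0 gives r = (k₁ − k₂)/(k₁ + k₂), so R = r² = 0.1278 and T = 1 − R = 0.8722.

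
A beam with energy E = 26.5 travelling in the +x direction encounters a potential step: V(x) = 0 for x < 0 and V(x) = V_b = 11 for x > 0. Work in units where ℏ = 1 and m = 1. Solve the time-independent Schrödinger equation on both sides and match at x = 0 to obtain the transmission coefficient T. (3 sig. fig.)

T = 0.982

On each side the TISE gives plane waves with k = √(2m(E − V))/ℏ: k₁ = √(2·1·26.5) = 7.280, k₂ = √(2·1·15.5) = 5.568.
Matching ψ and ψ′ at x = 0 gives r = (k₁ − k₂)/(k₁ + k₂), so R = r² = 0.01776 and T = 1 − R = 0.9822.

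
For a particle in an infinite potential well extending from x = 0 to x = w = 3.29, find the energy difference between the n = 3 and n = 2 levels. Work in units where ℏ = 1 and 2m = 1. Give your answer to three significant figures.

ΔE = 4.56

E_n = n²π²ℏ²/(2mw²), so ΔE = (3² − 2²) π²ℏ²/(2mw²).
ΔE = 5 × π² / (2 × 0.5 × 3.29²) = 4.559.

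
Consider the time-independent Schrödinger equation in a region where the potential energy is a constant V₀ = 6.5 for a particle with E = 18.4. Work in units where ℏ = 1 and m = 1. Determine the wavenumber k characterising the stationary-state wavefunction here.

With E > V₀ the solution is oscillatory, ψ ∝ e^{±ikx} with k = √(2m(E − V₀))/ℏ.
k = √(2 × 1 × 11.9) = 4.879.

k = 4.88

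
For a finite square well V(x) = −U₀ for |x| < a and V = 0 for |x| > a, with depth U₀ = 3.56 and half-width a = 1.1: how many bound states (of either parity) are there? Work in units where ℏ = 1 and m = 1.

N = 2

Define the well-strength parameter z₀ = (a/ℏ)√(2mU₀) = 1.1 × √(2·1·3.56) = 2.935.
The even/odd transcendental equations gain one root per π/2 in z₀, giving N = 1 + ⌊2z₀/π⌋ = 1 + ⌊1.869⌋ = 2.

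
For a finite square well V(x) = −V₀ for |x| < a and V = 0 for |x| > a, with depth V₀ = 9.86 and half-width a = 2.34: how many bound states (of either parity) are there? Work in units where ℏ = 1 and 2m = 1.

N = 5

Define the well-strength parameter z₀ = (a/ℏ)√(2mV₀) = 2.34 × √(2·0.5·9.86) = 7.348.
A new bound state (alternating even/odd) appears each time z₀ passes a multiple of π/2, so N = ⌊2z₀/π⌋ + 1 = ⌊4.678⌋ + 1 = 5.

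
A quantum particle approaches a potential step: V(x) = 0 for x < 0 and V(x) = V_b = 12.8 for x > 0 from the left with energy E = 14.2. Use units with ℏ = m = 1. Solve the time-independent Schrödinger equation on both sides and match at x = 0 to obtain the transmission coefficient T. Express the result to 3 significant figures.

T = 0.727

On each side the TISE gives plane waves with k = √(2m(E − V))/ℏ: k₁ = √(2·1·14.2) = 5.329, k₂ = √(2·1·1.4) = 1.673.
Continuity of ψ and ψ′ at the step yields the reflection amplitude r = (k₁ − k₂)/(k₁ + k₂) = 0.5221; thus R = |r|² = 0.2726, T = 0.7274.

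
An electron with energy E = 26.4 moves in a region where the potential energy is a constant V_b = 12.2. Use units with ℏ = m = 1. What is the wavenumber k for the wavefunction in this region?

k = 5.33

With E > V_b the solution is oscillatory, ψ ∝ e^{±ikx} with k = √(2m(E − V_b))/ℏ.
k = √(2 × 1 × 14.2) = 5.329.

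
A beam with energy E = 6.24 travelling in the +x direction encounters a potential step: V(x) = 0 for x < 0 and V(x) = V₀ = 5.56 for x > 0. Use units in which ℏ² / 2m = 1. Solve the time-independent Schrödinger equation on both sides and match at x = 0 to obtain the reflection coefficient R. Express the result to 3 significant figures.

The wavenumbers are k₁ = √(2mE)/ℏ = 2.498 on the left and k₂ = √(2m(E − V₀))/ℏ = 0.8246 on the right.
Matching ψ and ψ′ at x = 0 gives r = (k₁ − k₂)/(k₁ + k₂), so R = r² = 0.2536 and T = 1 − R = 0.7464.

R = 0.254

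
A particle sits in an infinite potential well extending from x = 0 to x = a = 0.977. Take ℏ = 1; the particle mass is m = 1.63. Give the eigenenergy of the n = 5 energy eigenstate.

E = 79.3

Requiring ψ(0) = ψ(a) = 0 quantises k = nπ/a, hence E_n = ℏ²k²/2m = n²π²ℏ²/(2ma²).
E_5 = 5² × π² / (2 × 1.63 × 0.977²) = 79.29.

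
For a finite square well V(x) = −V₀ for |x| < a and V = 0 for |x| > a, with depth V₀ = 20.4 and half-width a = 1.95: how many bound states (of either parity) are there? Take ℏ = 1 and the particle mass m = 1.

Define the well-strength parameter z₀ = (a/ℏ)√(2mV₀) = 1.95 × √(2·1·20.4) = 12.46.
The even/odd transcendental equations gain one root per π/2 in z₀, giving N = 1 + ⌊2z₀/π⌋ = 1 + ⌊7.929⌋ = 8.

N = 8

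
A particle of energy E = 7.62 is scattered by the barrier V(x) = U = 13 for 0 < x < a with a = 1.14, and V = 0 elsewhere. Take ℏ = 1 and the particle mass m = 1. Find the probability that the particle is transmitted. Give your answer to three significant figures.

Since E < U the interior solution is evanescent with decay constant κ = √(2m(U − E))/ℏ = 3.280.
κa = 3.739, sinh(κa) = 21.03.
The exact tunnelling result is T⁻¹ = 1 + U² sinh²(κa) / [4E(U − E)] = 456.6, so T = 0.00219.

T = 0.00219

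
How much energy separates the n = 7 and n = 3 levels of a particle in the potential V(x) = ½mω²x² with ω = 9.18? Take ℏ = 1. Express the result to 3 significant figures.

ΔE = 36.7

E_n = ℏω(n + ½), so ΔE = (7 − 3) ℏω = 4 × 9.18 = 36.72.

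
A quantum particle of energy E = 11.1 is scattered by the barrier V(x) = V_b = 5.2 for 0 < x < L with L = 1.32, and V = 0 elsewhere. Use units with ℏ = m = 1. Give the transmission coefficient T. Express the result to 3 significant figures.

T = 0.909

E > V_b: inside the barrier k₂ = √(2m(E − V_b))/ℏ = 3.435, k₂L = 4.534.
T = [1 + V_b² sin²(k₂L) / (4E(E − V_b))]⁻¹ = 1/1.100 = 0.909.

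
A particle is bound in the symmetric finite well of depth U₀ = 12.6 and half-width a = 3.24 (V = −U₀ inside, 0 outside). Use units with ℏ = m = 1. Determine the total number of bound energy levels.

Define the well-strength parameter z₀ = (a/ℏ)√(2mU₀) = 3.24 × √(2·1·12.6) = 16.26.
The even/odd transcendental equations gain one root per π/2 in z₀, giving N = 1 + ⌊2z₀/π⌋ = 1 + ⌊10.35⌋ = 11.

N = 11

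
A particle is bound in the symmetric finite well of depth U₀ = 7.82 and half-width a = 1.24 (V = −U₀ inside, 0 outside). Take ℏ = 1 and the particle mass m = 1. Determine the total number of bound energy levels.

N = 4

Define the well-strength parameter z₀ = (a/ℏ)√(2mU₀) = 1.24 × √(2·1·7.82) = 4.904.
A new bound state (alternating even/odd) appears each time z₀ passes a multiple of π/2, so N = ⌊2z₀/π⌋ + 1 = ⌊3.122⌋ + 1 = 4.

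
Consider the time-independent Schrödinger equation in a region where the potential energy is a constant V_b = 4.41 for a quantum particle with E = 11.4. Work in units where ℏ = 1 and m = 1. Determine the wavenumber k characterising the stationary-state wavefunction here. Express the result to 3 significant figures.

With E > V_b the solution is oscillatory, ψ ∝ e^{±ikx} with k = √(2m(E − V_b))/ℏ.
k = √(2 × 1 × 6.99) = 3.739.

k = 3.74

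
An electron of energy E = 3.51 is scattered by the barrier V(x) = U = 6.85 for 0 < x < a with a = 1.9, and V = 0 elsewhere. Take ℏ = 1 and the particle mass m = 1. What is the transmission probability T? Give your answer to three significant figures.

Since E < U the interior solution is evanescent with decay constant κ = √(2m(U − E))/ℏ = 2.585.
κa = 4.911, sinh(κa) = 67.86.
Matching ψ, ψ′ at both faces gives T = [1 + U² sinh²(κa) / (4E(U − E))]⁻¹ = 1/4609 = 0.000217.

T = 0.000217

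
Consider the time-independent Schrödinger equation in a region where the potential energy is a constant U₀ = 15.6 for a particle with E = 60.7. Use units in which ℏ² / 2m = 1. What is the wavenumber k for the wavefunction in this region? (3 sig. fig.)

With E > U₀ the solution is oscillatory, ψ ∝ e^{±ikx} with k = √(2m(E − U₀))/ℏ.
k = √(2 × 0.5 × 45.1) = 6.716.

k = 6.72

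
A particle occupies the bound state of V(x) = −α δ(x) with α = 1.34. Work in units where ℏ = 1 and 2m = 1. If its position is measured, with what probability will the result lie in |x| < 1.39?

P = 0.845

The normalised bound state is ψ = √κ e^{−κ|x|} with κ = mα/ℏ² = 0.6700.
P(|x| < d) = ∫_{−d}^{d} κ e^{−2κ|x|} dx = 1 − e^{−2κd} = 1 − e^{−1.863} = 0.8447.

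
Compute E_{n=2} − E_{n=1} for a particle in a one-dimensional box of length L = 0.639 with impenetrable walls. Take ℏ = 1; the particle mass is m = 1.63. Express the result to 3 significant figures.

E_n = n²π²ℏ²/(2mL²), so ΔE = (2² − 1²) π²ℏ²/(2mL²).
ΔE = 3 × π² / (2 × 1.63 × 0.639²) = 22.24.

ΔE = 22.2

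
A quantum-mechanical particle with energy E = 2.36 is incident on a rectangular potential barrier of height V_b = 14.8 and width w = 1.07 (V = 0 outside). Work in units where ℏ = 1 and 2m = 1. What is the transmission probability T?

E < V_b: inside the barrier ψ ∝ e^{±κx} with κ = √(2m(V_b − E))/ℏ = 3.527.
κw = 3.774, sinh(κw) = 21.76.
The exact tunnelling result is T⁻¹ = 1 + V_b² sinh²(κw) / [4E(V_b − E)] = 884.5, so T = 0.00113.

T = 0.00113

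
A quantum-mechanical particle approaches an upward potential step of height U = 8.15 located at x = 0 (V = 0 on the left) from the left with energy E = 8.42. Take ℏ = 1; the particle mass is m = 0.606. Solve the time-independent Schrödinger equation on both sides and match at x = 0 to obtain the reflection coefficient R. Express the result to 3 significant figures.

The wavenumbers are k₁ = √(2mE)/ℏ = 3.195 on the left and k₂ = √(2m(E − U))/ℏ = 0.5720 on the right.
Matching ψ and ψ′ at x = 0 gives r = (k₁ − k₂)/(k₁ + k₂), so R = r² = 0.4848 and T = 1 − R = 0.5152.

R = 0.485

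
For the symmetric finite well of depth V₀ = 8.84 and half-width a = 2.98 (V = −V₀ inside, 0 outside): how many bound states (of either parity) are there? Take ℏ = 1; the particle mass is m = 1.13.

The dimensionless depth is z₀ = a√(2mV₀)/ℏ = 2.98 × √(19.98) = 13.32.
A new bound state (alternating even/odd) appears each time z₀ passes a multiple of π/2, so N = ⌊2z₀/π⌋ + 1 = ⌊8.480⌋ + 1 = 9.

N = 9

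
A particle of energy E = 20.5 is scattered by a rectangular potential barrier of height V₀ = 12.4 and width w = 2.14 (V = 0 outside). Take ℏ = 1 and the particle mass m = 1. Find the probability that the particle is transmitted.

E > V₀: inside the barrier k₂ = √(2m(E − V₀))/ℏ = 4.025, k₂w = 8.613.
Matching at both interfaces gives T⁻¹ = 1 + V₀² sin²(k₂w) / [4E(E − V₀)] = 1.122, hence T = 0.891.

T = 0.891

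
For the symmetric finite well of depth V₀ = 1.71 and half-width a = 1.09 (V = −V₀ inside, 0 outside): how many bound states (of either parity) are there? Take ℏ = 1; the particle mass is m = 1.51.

Define the well-strength parameter z₀ = (a/ℏ)√(2mV₀) = 1.09 × √(2·1.51·1.71) = 2.477.
A new bound state (alternating even/odd) appears each time z₀ passes a multiple of π/2, so N = ⌊2z₀/π⌋ + 1 = ⌊1.577⌋ + 1 = 2.

N = 2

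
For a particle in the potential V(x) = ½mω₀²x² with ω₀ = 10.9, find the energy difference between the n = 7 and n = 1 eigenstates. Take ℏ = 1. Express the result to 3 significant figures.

ΔE = 65.4

E_n = ℏω₀(n + ½), so ΔE = (7 − 1) ℏω₀ = 6 × 10.9 = 65.40.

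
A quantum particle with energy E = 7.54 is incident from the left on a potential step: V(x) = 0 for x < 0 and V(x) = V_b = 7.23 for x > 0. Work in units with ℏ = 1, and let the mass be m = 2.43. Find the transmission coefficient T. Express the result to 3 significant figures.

T = 0.561

On each side the TISE gives plane waves with k = √(2m(E − V))/ℏ: k₁ = √(2·2.43·7.54) = 6.053, k₂ = √(2·2.43·0.31) = 1.227.
Continuity of ψ and ψ′ at the step yields the reflection amplitude r = (k₁ − k₂)/(k₁ + k₂) = 0.6628; thus R = |r|² = 0.4393, T = 0.5607.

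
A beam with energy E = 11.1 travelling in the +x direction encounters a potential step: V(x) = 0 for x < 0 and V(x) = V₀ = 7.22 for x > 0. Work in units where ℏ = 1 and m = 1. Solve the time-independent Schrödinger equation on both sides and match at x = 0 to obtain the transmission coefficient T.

On each side the TISE gives plane waves with k = √(2m(E − V))/ℏ: k₁ = √(2·1·11.1) = 4.712, k₂ = √(2·1·3.88) = 2.786.
Continuity of ψ and ψ′ at the step yields the reflection amplitude r = (k₁ − k₂)/(k₁ + k₂) = 0.2569; thus R = |r|² = 0.06599, T = 0.9340.

T = 0.934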